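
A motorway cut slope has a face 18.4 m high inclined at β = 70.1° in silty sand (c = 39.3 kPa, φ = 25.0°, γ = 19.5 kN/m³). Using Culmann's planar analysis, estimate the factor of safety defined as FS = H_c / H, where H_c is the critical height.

H_c = (4c/γ) · sinβ cosφ / [1 − cos(β − φ)]
    = (4·39.3/19.5) · sin70.1°·cos25.0° / [1 − cos45.1°]
    = 8.062 · 0.8522 / 0.2941 = 23.36 m
FS = H_c / H = 23.36 / 18.4 = 1.269

FS = 1.27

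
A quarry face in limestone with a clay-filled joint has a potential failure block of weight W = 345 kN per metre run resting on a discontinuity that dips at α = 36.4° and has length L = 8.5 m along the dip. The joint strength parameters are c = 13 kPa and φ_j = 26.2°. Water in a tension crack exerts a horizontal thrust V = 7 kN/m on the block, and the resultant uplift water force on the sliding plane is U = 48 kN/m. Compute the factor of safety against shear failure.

FS = 1.05

Resolving the block weight along and normal to the plane and applying the Mohr–Coulomb strength on the joint:
N' = W cosα − U − V sinα = 345·cos36.4° − 48 − 7·sin36.4° = 225.5 kN/m
Driving force T = W sinα + V cosα = 345·sin36.4° + 7·cos36.4° = 210.4 kN/m
Resisting force R = c·L + N'·tanφ_j = 13·8.5 + 225.5·tan26.2° = 110.5 + 111.0 = 221.5 kN/m
FS = R / T = 221.5 / 210.4 = 1.053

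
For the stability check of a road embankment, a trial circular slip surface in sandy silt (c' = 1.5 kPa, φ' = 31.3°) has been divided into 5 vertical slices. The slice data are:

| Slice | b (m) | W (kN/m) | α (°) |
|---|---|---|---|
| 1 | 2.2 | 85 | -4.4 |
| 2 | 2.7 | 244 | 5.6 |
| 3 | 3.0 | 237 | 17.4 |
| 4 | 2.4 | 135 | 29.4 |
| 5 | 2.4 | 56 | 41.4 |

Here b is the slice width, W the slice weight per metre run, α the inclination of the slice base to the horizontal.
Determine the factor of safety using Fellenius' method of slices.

FS = 2.38

Ordinary method of slices: FS = Σ[c'·Δl_i + (W_i cosα_i)·tanφ'] / Σ W_i sinα_i, with Δl_i = b_i / cosα_i.
Slice 1: Δl = 2.2/cos(-4.4°) = 2.207 m; N'_1 = 85·cos(-4.4°) = 84.7; c'Δl = 3.31; W sinα = -6.5
Slice 2: Δl = 2.7/cos5.6° = 2.713 m; N'_2 = 244·cos5.6° = 242.8; c'Δl = 4.07; W sinα = 23.8
Slice 3: Δl = 3.0/cos17.4° = 3.144 m; N'_3 = 237·cos17.4° = 226.2; c'Δl = 4.72; W sinα = 70.9
Slice 4: Δl = 2.4/cos29.4° = 2.755 m; N'_4 = 135·cos29.4° = 117.6; c'Δl = 4.13; W sinα = 66.3
Slice 5: Δl = 2.4/cos41.4° = 3.200 m; N'_5 = 56·cos41.4° = 42.0; c'Δl = 4.80; W sinα = 37.0
Σc'Δl = 21.0 kN/m; ΣN' = 713.4 kN/m; ΣW sinα = 191.5 kN/m
Resisting = 21.0 + 713.4·tan31.3° = 21.0 + 433.7 = 454.8 kN/m
FS = 454.8 / 191.5 = 2.375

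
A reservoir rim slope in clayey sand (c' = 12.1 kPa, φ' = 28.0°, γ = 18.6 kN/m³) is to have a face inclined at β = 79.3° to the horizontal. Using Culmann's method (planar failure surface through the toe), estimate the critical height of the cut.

Culmann's analysis gives the critical failure plane at α_cr = (β + φ')/2 = (79.3 + 28.0)/2 = 53.6°, and the critical height
H_c = (4c'/γ) · sinβ cosφ' / [1 − cos(β − φ')]
    = (4·12.1/18.6) · sin79.3°·cos28.0° / [1 − cos(51.3°)]
    = 2.602 · 0.9826·0.8829 / [1 − 0.6252]
    = 2.602 · 0.8676 / 0.3748
    = 6.02 m

H_c = 6.02 m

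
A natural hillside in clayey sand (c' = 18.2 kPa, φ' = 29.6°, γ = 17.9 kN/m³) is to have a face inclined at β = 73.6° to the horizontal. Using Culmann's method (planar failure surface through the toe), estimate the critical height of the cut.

H_c = 12.09 m

Culmann's analysis gives the critical failure plane at α_cr = (β + φ')/2 = (73.6 + 29.6)/2 = 51.6°, and the critical height
H_c = (4c'/γ) · sinβ cosφ' / [1 − cos(β − φ')]
    = (4·18.2/17.9) · sin73.6°·cos29.6° / [1 − cos(44.0°)]
    = 4.067 · 0.9593·0.8695 / [1 − 0.7193]
    = 4.067 · 0.8341 / 0.2807
    = 12.09 m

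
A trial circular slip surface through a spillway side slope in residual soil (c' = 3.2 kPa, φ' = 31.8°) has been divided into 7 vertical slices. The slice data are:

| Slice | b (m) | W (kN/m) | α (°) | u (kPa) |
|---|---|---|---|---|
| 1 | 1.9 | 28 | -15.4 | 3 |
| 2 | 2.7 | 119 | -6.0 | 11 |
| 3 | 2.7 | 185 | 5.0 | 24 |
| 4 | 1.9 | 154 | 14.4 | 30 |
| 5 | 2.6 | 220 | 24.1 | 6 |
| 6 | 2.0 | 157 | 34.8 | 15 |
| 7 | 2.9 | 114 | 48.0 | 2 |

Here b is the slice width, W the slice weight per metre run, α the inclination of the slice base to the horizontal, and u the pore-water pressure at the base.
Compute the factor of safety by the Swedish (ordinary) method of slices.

Ordinary method of slices: FS = Σ[c'·Δl_i + (W_i cosα_i − u_i·Δl_i)·tanφ'] / Σ W_i sinα_i, with Δl_i = b_i / cosα_i.
Slice 1: Δl = 1.9/cos(-15.4°) = 1.971 m; N'_1 = 28·cos(-15.4°) − 3·1.971 = 21.1; c'Δl = 6.31; W sinα = -7.4
Slice 2: Δl = 2.7/cos(-6.0°) = 2.715 m; N'_2 = 119·cos(-6.0°) − 11·2.715 = 88.5; c'Δl = 8.69; W sinα = -12.4
Slice 3: Δl = 2.7/cos5.0° = 2.710 m; N'_3 = 185·cos5.0° − 24·2.710 = 119.2; c'Δl = 8.67; W sinα = 16.1
Slice 4: Δl = 1.9/cos14.4° = 1.962 m; N'_4 = 154·cos14.4° − 30·1.962 = 90.3; c'Δl = 6.28; W sinα = 38.3
Slice 5: Δl = 2.6/cos24.1° = 2.848 m; N'_5 = 220·cos24.1° − 6·2.848 = 183.7; c'Δl = 9.11; W sinα = 89.8
Slice 6: Δl = 2.0/cos34.8° = 2.436 m; N'_6 = 157·cos34.8° − 15·2.436 = 92.4; c'Δl = 7.79; W sinα = 89.6
Slice 7: Δl = 2.9/cos48.0° = 4.334 m; N'_7 = 114·cos48.0° − 2·4.334 = 67.6; c'Δl = 13.87; W sinα = 84.7
Σc'Δl = 60.7 kN/m; ΣN' = 662.9 kN/m; ΣW sinα = 298.7 kN/m
Resisting = 60.7 + 662.9·tan31.8° = 60.7 + 411.0 = 471.7 kN/m
FS = 471.7 / 298.7 = 1.579

FS = 1.58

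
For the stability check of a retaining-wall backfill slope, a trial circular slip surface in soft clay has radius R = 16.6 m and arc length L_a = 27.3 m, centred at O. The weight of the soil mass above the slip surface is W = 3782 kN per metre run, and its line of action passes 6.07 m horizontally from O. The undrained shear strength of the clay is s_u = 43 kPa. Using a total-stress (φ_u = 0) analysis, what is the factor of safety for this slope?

Taking moments about the centre O, the resisting moment is provided by the undrained shear strength acting along the arc:
M_R = s_u·L_a·R = 43·27.30·16.6 = 19486.7 kN·m/m
M_D = W·d = 3782·6.07 = 22956.7 kN·m/m
FS = M_R / M_D = 19486.7 / 22956.7 = 0.849

FS = 0.85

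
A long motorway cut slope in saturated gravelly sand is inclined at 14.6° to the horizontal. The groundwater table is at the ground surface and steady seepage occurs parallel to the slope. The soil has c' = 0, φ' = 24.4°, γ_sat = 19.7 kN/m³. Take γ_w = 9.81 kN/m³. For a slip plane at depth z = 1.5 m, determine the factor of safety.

With seepage parallel to the slope and the water table at the surface, the effective normal stress on the slip plane uses the buoyant unit weight γ' = γ_sat − γ_w while the driving shear stress uses γ_sat:
FS = [c' + γ' z cos²β tanφ'] / [γ_sat z sinβ cosβ]
(For c' = 0 this reduces to FS = (γ'/γ_sat)·tanφ'/tanβ.)
γ' = 19.7 − 9.81 = 9.89 kN/m³
Numerator = 0.0 + 9.89·1.5·cos²14.6°·tan24.4° = 0.0 + 9.89·1.5·0.9365·0.4536 = 6.302 kPa
Denominator = 19.7·1.5·sin14.6°·cos14.6° = 19.7·1.5·0.2521·0.9677 = 7.208 kPa
FS = 6.302 / 7.208 = 0.874

FS = 0.87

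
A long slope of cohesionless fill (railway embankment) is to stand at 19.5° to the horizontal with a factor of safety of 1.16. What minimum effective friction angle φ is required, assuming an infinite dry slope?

φ = 22.3°

FS = tanφ/tanβ ⇒ tanφ = FS · tanβ = 1.16 · tan19.5° = 0.4108
φ = arctan(0.4108) = 22.33°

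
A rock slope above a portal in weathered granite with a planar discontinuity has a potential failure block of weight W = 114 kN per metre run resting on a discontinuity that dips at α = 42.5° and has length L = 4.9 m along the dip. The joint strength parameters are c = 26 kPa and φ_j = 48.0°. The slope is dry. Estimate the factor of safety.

FS = 2.87

Resolving the block weight along and normal to the plane and applying the Mohr–Coulomb strength on the joint:
N' = W cosα = 114·cos42.5° = 84.0 kN/m
Driving force T = W sinα = 114·sin42.5° = 77.0 kN/m
Resisting force R = c·L + N'·tanφ_j = 26·4.9 + 84.0·tan48.0° = 127.4 + 93.3 = 220.7 kN/m
FS = R / T = 220.7 / 77.0 = 2.866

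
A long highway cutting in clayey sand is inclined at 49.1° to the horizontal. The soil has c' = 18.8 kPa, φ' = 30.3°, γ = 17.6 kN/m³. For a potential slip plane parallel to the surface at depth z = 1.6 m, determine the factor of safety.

For an infinite slope with a slip plane parallel to the surface (no pore pressure): FS = [c' + γz cos²β tanφ'] / [γz sinβ cosβ].
γz = 17.6·1.6 = 28.16 kN/m²
Numerator = 18.8 + 28.16·cos²49.1°·tan30.3° = 18.8 + 28.16·0.4287·0.5844 = 25.854 kPa
Denominator = 28.16·sin49.1°·cos49.1° = 28.16·0.7559·0.6547 = 13.936 kPa
FS = 25.854 / 13.936 = 1.855

FS = 1.86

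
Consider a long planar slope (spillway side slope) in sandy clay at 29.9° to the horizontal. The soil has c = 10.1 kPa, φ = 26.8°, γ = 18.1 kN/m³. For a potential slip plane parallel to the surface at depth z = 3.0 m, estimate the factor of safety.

FS = 1.31

For an infinite slope with a slip plane parallel to the surface (no pore pressure): FS = [c + γz cos²β tanφ] / [γz sinβ cosβ].
γz = 18.1·3.0 = 54.30 kN/m²
Numerator = 10.1 + 54.30·cos²29.9°·tan26.8° = 10.1 + 54.30·0.7515·0.5051 = 30.713 kPa
Denominator = 54.30·sin29.9°·cos29.9° = 54.30·0.4985·0.8669 = 23.465 kPa
FS = 30.713 / 23.465 = 1.309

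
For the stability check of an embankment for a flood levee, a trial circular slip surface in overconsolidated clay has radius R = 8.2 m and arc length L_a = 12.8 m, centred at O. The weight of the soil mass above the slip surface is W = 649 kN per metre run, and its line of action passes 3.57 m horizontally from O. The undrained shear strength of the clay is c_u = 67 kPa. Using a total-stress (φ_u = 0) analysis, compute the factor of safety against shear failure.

FS = 3.04

Taking moments about the centre O, the resisting moment is provided by the undrained shear strength acting along the arc:
M_R = c_u·L_a·R = 67·12.80·8.2 = 7032.3 kN·m/m
M_D = W·d = 649·3.57 = 2316.9 kN·m/m
FS = M_R / M_D = 7032.3 / 2316.9 = 3.035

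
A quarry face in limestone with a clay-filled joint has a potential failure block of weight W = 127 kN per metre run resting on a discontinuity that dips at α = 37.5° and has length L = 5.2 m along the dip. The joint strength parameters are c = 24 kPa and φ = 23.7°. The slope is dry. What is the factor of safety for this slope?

FS = 2.19

Resolving the block weight along and normal to the plane and applying the Mohr–Coulomb strength on the joint:
N' = W cosα = 127·cos37.5° = 100.8 kN/m
Driving force T = W sinα = 127·sin37.5° = 77.3 kN/m
Resisting force R = c·L + N'·tanφ = 24·5.2 + 100.8·tan23.7° = 124.8 + 44.2 = 169.0 kN/m
FS = R / T = 169.0 / 77.3 = 2.186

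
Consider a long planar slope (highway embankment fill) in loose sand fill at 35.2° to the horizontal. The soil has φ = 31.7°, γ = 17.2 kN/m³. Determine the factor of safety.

For a dry cohesionless infinite slope the factor of safety is FS = tanφ / tanβ.
FS = tan31.7° / tan35.2° = 0.6176 / 0.7054 = 0.876

FS = 0.88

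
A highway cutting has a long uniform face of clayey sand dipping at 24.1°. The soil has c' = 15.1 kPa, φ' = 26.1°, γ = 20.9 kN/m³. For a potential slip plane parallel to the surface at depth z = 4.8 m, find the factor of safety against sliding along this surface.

For an infinite slope with a slip plane parallel to the surface (no pore pressure): FS = [c' + γz cos²β tanφ'] / [γz sinβ cosβ].
γz = 20.9·4.8 = 100.32 kN/m²
Numerator = 15.1 + 100.32·cos²24.1°·tan26.1° = 15.1 + 100.32·0.8333·0.4899 = 56.052 kPa
Denominator = 100.32·sin24.1°·cos24.1° = 100.32·0.4083·0.9128 = 37.393 kPa
FS = 56.052 / 37.393 = 1.499

FS = 1.50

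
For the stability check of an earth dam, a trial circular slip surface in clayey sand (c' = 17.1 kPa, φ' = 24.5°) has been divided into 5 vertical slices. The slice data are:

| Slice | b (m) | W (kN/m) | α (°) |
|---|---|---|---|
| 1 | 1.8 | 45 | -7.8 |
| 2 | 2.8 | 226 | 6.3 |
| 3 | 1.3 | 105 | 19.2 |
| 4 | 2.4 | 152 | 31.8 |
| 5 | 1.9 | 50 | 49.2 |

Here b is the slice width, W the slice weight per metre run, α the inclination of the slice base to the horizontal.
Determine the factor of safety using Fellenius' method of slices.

FS = 2.58

Ordinary method of slices: FS = Σ[c'·Δl_i + (W_i cosα_i)·tanφ'] / Σ W_i sinα_i, with Δl_i = b_i / cosα_i.
Slice 1: Δl = 1.8/cos(-7.8°) = 1.817 m; N'_1 = 45·cos(-7.8°) = 44.6; c'Δl = 31.07; W sinα = -6.1
Slice 2: Δl = 2.8/cos6.3° = 2.817 m; N'_2 = 226·cos6.3° = 224.6; c'Δl = 48.17; W sinα = 24.8
Slice 3: Δl = 1.3/cos19.2° = 1.377 m; N'_3 = 105·cos19.2° = 99.2; c'Δl = 23.54; W sinα = 34.5
Slice 4: Δl = 2.4/cos31.8° = 2.824 m; N'_4 = 152·cos31.8° = 129.2; c'Δl = 48.29; W sinα = 80.1
Slice 5: Δl = 1.9/cos49.2° = 2.908 m; N'_5 = 50·cos49.2° = 32.7; c'Δl = 49.72; W sinα = 37.8
Σc'Δl = 200.8 kN/m; ΣN' = 530.2 kN/m; ΣW sinα = 171.2 kN/m
Resisting = 200.8 + 530.2·tan24.5° = 200.8 + 241.6 = 442.4 kN/m
FS = 442.4 / 171.2 = 2.585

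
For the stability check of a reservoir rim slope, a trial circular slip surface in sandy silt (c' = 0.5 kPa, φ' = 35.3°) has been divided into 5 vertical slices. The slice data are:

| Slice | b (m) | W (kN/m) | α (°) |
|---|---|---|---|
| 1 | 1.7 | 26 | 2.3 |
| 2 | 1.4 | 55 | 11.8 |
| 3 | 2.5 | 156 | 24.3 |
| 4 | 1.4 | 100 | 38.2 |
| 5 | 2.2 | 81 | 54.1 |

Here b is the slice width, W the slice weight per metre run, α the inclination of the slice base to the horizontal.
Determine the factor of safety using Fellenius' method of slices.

FS = 1.24

Ordinary method of slices: FS = Σ[c'·Δl_i + (W_i cosα_i)·tanφ'] / Σ W_i sinα_i, with Δl_i = b_i / cosα_i.
Slice 1: Δl = 1.7/cos2.3° = 1.701 m; N'_1 = 26·cos2.3° = 26.0; c'Δl = 0.85; W sinα = 1.0
Slice 2: Δl = 1.4/cos11.8° = 1.430 m; N'_2 = 55·cos11.8° = 53.8; c'Δl = 0.72; W sinα = 11.2
Slice 3: Δl = 2.5/cos24.3° = 2.743 m; N'_3 = 156·cos24.3° = 142.2; c'Δl = 1.37; W sinα = 64.2
Slice 4: Δl = 1.4/cos38.2° = 1.781 m; N'_4 = 100·cos38.2° = 78.6; c'Δl = 0.89; W sinα = 61.8
Slice 5: Δl = 2.2/cos54.1° = 3.752 m; N'_5 = 81·cos54.1° = 47.5; c'Δl = 1.88; W sinα = 65.6
Σc'Δl = 5.7 kN/m; ΣN' = 348.1 kN/m; ΣW sinα = 203.9 kN/m
Resisting = 5.7 + 348.1·tan35.3° = 5.7 + 246.5 = 252.2 kN/m
FS = 252.2 / 203.9 = 1.236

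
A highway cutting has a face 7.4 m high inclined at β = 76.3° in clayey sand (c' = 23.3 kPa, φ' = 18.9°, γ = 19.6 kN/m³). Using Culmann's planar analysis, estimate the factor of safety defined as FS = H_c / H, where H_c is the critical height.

H_c = (4c'/γ) · sinβ cosφ' / [1 − cos(β − φ')]
    = (4·23.3/19.6) · sin76.3°·cos18.9° / [1 − cos57.4°]
    = 4.755 · 0.9192 / 0.4612 = 9.48 m
FS = H_c / H = 9.48 / 7.4 = 1.281

FS = 1.28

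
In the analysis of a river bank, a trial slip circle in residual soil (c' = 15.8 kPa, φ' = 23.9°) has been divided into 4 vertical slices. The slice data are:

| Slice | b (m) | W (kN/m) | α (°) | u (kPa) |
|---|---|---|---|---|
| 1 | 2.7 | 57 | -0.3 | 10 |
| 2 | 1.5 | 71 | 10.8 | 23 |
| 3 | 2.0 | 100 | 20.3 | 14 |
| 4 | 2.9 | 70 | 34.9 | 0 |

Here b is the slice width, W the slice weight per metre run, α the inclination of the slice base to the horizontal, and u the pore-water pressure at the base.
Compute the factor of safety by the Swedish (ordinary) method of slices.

FS = 2.72

Ordinary method of slices: FS = Σ[c'·Δl_i + (W_i cosα_i − u_i·Δl_i)·tanφ'] / Σ W_i sinα_i, with Δl_i = b_i / cosα_i.
Slice 1: Δl = 2.7/cos(-0.3°) = 2.700 m; N'_1 = 57·cos(-0.3°) − 10·2.700 = 30.0; c'Δl = 42.66; W sinα = -0.3
Slice 2: Δl = 1.5/cos10.8° = 1.527 m; N'_2 = 71·cos10.8° − 23·1.527 = 34.6; c'Δl = 24.13; W sinα = 13.3
Slice 3: Δl = 2.0/cos20.3° = 2.132 m; N'_3 = 100·cos20.3° − 14·2.132 = 63.9; c'Δl = 33.69; W sinα = 34.7
Slice 4: Δl = 2.9/cos34.9° = 3.536 m; N'_4 = 70·cos34.9° − 0·3.536 = 57.4; c'Δl = 55.87; W sinα = 40.1
Σc'Δl = 156.3 kN/m; ΣN' = 186.0 kN/m; ΣW sinα = 87.7 kN/m
Resisting = 156.3 + 186.0·tan23.9° = 156.3 + 82.4 = 238.8 kN/m
FS = 238.8 / 87.7 = 2.721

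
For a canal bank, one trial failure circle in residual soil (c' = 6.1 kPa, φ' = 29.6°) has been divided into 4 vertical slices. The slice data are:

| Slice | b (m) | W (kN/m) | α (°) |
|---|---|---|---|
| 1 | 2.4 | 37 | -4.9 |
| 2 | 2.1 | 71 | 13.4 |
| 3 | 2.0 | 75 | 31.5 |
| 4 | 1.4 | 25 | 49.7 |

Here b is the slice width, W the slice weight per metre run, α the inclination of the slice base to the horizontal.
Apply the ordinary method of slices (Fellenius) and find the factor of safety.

Ordinary method of slices: FS = Σ[c'·Δl_i + (W_i cosα_i)·tanφ'] / Σ W_i sinα_i, with Δl_i = b_i / cosα_i.
Slice 1: Δl = 2.4/cos(-4.9°) = 2.409 m; N'_1 = 37·cos(-4.9°) = 36.9; c'Δl = 14.69; W sinα = -3.2
Slice 2: Δl = 2.1/cos13.4° = 2.159 m; N'_2 = 71·cos13.4° = 69.1; c'Δl = 13.17; W sinα = 16.5
Slice 3: Δl = 2.0/cos31.5° = 2.346 m; N'_3 = 75·cos31.5° = 63.9; c'Δl = 14.31; W sinα = 39.2
Slice 4: Δl = 1.4/cos49.7° = 2.165 m; N'_4 = 25·cos49.7° = 16.2; c'Δl = 13.20; W sinα = 19.1
Σc'Δl = 55.4 kN/m; ΣN' = 186.0 kN/m; ΣW sinα = 71.5 kN/m
Resisting = 55.4 + 186.0·tan29.6° = 55.4 + 105.7 = 161.1 kN/m
FS = 161.1 / 71.5 = 2.251

FS = 2.25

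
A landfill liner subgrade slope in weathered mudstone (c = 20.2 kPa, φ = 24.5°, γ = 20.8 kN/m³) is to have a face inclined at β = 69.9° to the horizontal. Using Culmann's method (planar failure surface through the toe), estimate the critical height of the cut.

Culmann's analysis gives the critical failure plane at α_cr = (β + φ)/2 = (69.9 + 24.5)/2 = 47.2°, and the critical height
H_c = (4c/γ) · sinβ cosφ / [1 − cos(β − φ)]
    = (4·20.2/20.8) · sin69.9°·cos24.5° / [1 − cos(45.4°)]
    = 3.885 · 0.9391·0.9100 / [1 − 0.7022]
    = 3.885 · 0.8545 / 0.2978
    = 11.15 m

H_c = 11.15 m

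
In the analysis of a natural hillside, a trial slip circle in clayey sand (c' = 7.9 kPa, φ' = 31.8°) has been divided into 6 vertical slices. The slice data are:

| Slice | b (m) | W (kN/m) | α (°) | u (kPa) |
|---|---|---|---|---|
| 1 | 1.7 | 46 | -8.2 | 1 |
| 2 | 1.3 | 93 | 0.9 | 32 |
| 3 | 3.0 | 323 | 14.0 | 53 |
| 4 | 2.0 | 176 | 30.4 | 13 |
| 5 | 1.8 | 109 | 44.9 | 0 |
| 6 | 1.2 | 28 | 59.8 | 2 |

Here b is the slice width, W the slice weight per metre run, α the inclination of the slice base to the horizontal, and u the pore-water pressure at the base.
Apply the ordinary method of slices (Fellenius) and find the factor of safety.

Ordinary method of slices: FS = Σ[c'·Δl_i + (W_i cosα_i − u_i·Δl_i)·tanφ'] / Σ W_i sinα_i, with Δl_i = b_i / cosα_i.
Slice 1: Δl = 1.7/cos(-8.2°) = 1.718 m; N'_1 = 46·cos(-8.2°) − 1·1.718 = 43.8; c'Δl = 13.57; W sinα = -6.6
Slice 2: Δl = 1.3/cos0.9° = 1.300 m; N'_2 = 93·cos0.9° − 32·1.300 = 51.4; c'Δl = 10.27; W sinα = 1.5
Slice 3: Δl = 3.0/cos14.0° = 3.092 m; N'_3 = 323·cos14.0° − 53·3.092 = 149.5; c'Δl = 24.43; W sinα = 78.1
Slice 4: Δl = 2.0/cos30.4° = 2.319 m; N'_4 = 176·cos30.4° − 13·2.319 = 121.7; c'Δl = 18.32; W sinα = 89.1
Slice 5: Δl = 1.8/cos44.9° = 2.541 m; N'_5 = 109·cos44.9° − 0·2.541 = 77.2; c'Δl = 20.08; W sinα = 76.9
Slice 6: Δl = 1.2/cos59.8° = 2.386 m; N'_6 = 28·cos59.8° − 2·2.386 = 9.3; c'Δl = 18.85; W sinα = 24.2
Σc'Δl = 105.5 kN/m; ΣN' = 452.9 kN/m; ΣW sinα = 263.2 kN/m
Resisting = 105.5 + 452.9·tan31.8° = 105.5 + 280.8 = 386.3 kN/m
FS = 386.3 / 263.2 = 1.468

FS = 1.47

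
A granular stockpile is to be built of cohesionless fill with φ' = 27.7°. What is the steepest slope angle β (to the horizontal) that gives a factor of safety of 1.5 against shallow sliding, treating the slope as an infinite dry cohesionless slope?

For an infinite dry cohesionless slope FS = tanφ'/tanβ, so tanβ = tanφ' / FS.
tanβ = tan27.7° / 1.5 = 0.5250 / 1.5 = 0.3500
β = arctan(0.3500) = 19.29°

β = 19.3°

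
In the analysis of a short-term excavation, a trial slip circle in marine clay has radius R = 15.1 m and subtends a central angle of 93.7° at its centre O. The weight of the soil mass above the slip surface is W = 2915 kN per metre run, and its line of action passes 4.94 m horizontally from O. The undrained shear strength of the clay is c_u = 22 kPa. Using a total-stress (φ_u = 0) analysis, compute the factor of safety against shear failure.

FS = 0.57

Taking moments about the centre O, the resisting moment is provided by the undrained shear strength acting along the arc:
Arc length L_a = R·θ = 15.1·(93.7°·π/180) = 15.1·1.6354 = 24.69 m
M_R = c_u·L_a·R = 22·24.69·15.1 = 8203.4 kN·m/m
M_D = W·d = 2915·4.94 = 14400.1 kN·m/m
FS = M_R / M_D = 8203.4 / 14400.1 = 0.570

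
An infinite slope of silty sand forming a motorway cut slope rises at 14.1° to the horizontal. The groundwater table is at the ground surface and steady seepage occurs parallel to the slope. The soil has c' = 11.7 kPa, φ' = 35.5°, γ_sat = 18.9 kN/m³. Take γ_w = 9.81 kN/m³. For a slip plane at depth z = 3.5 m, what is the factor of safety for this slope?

With seepage parallel to the slope and the water table at the surface, the effective normal stress on the slip plane uses the buoyant unit weight γ' = γ_sat − γ_w while the driving shear stress uses γ_sat:
FS = [c' + γ' z cos²β tanφ'] / [γ_sat z sinβ cosβ]
γ' = 18.9 − 9.81 = 9.09 kN/m³
Numerator = 11.7 + 9.09·3.5·cos²14.1°·tan35.5° = 11.7 + 9.09·3.5·0.9407·0.7133 = 33.047 kPa
Denominator = 18.9·3.5·sin14.1°·cos14.1° = 18.9·3.5·0.2436·0.9699 = 15.630 kPa
FS = 33.047 / 15.630 = 2.114

FS = 2.11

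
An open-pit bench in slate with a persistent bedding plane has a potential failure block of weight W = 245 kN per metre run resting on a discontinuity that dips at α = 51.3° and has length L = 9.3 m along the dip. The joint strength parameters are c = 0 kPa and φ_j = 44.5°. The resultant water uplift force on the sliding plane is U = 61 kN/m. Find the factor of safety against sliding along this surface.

Resolving the block weight along and normal to the plane and applying the Mohr–Coulomb strength on the joint:
N' = W cosα − U = 245·cos51.3° − 61 = 92.2 kN/m
Driving force T = W sinα = 245·sin51.3° = 191.2 kN/m
Resisting force R = c·L + N'·tanφ_j = 0·9.3 + 92.2·tan44.5° = 0.0 + 90.6 = 90.6 kN/m
FS = R / T = 90.6 / 191.2 = 0.474

FS = 0.47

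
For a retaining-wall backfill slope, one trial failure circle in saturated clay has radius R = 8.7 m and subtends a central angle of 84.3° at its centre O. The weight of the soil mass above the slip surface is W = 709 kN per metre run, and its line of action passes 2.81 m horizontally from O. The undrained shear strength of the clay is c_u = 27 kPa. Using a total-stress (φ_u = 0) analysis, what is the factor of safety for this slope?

Taking moments about the centre O, the resisting moment is provided by the undrained shear strength acting along the arc:
Arc length L_a = R·θ = 8.7·(84.3°·π/180) = 8.7·1.4713 = 12.80 m
M_R = c_u·L_a·R = 27·12.80·8.7 = 3006.8 kN·m/m
M_D = W·d = 709·2.81 = 1992.3 kN·m/m
FS = M_R / M_D = 3006.8 / 1992.3 = 1.509

FS = 1.51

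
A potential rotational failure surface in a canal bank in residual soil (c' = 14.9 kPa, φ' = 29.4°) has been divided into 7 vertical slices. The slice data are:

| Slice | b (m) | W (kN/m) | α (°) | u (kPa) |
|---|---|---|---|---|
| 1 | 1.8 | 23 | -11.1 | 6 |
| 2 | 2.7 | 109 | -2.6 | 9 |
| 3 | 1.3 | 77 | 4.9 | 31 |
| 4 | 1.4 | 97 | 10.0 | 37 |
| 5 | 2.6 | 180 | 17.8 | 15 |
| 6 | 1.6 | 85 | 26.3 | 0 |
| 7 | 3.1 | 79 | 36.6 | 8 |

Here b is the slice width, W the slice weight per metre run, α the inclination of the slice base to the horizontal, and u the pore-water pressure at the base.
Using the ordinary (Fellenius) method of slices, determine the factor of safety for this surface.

Ordinary method of slices: FS = Σ[c'·Δl_i + (W_i cosα_i − u_i·Δl_i)·tanφ'] / Σ W_i sinα_i, with Δl_i = b_i / cosα_i.
Slice 1: Δl = 1.8/cos(-11.1°) = 1.834 m; N'_1 = 23·cos(-11.1°) − 6·1.834 = 11.6; c'Δl = 27.33; W sinα = -4.4
Slice 2: Δl = 2.7/cos(-2.6°) = 2.703 m; N'_2 = 109·cos(-2.6°) − 9·2.703 = 84.6; c'Δl = 40.27; W sinα = -4.9
Slice 3: Δl = 1.3/cos4.9° = 1.305 m; N'_3 = 77·cos4.9° − 31·1.305 = 36.3; c'Δl = 19.44; W sinα = 6.6
Slice 4: Δl = 1.4/cos10.0° = 1.422 m; N'_4 = 97·cos10.0° − 37·1.422 = 42.9; c'Δl = 21.18; W sinα = 16.8
Slice 5: Δl = 2.6/cos17.8° = 2.731 m; N'_5 = 180·cos17.8° − 15·2.731 = 130.4; c'Δl = 40.69; W sinα = 55.0
Slice 6: Δl = 1.6/cos26.3° = 1.785 m; N'_6 = 85·cos26.3° − 0·1.785 = 76.2; c'Δl = 26.59; W sinα = 37.7
Slice 7: Δl = 3.1/cos36.6° = 3.861 m; N'_7 = 79·cos36.6° − 8·3.861 = 32.5; c'Δl = 57.53; W sinα = 47.1
Σc'Δl = 233.0 kN/m; ΣN' = 414.5 kN/m; ΣW sinα = 153.8 kN/m
Resisting = 233.0 + 414.5·tan29.4° = 233.0 + 233.5 = 466.6 kN/m
FS = 466.6 / 153.8 = 3.033

FS = 3.03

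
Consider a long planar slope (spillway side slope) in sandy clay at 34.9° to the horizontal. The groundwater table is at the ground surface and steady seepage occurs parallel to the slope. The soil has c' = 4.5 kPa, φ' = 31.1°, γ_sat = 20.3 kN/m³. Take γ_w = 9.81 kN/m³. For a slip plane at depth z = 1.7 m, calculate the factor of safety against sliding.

With seepage parallel to the slope and the water table at the surface, the effective normal stress on the slip plane uses the buoyant unit weight γ' = γ_sat − γ_w while the driving shear stress uses γ_sat:
FS = [c' + γ' z cos²β tanφ'] / [γ_sat z sinβ cosβ]
γ' = 20.3 − 9.81 = 10.49 kN/m³
Numerator = 4.5 + 10.49·1.7·cos²34.9°·tan31.1° = 4.5 + 10.49·1.7·0.6726·0.6032 = 11.736 kPa
Denominator = 20.3·1.7·sin34.9°·cos34.9° = 20.3·1.7·0.5721·0.8202 = 16.194 kPa
FS = 11.736 / 16.194 = 0.725

FS = 0.72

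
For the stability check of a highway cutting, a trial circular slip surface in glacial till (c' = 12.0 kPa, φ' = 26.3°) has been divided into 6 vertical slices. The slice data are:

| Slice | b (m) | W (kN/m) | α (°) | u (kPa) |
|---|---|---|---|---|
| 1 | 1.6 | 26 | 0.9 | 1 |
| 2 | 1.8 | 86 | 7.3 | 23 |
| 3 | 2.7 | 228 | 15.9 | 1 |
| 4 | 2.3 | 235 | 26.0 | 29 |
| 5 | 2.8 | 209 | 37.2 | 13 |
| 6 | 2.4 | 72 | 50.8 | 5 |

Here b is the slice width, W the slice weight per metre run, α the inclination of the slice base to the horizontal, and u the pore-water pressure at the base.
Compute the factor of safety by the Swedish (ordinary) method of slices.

Ordinary method of slices: FS = Σ[c'·Δl_i + (W_i cosα_i − u_i·Δl_i)·tanφ'] / Σ W_i sinα_i, with Δl_i = b_i / cosα_i.
Slice 1: Δl = 1.6/cos0.9° = 1.600 m; N'_1 = 26·cos0.9° − 1·1.600 = 24.4; c'Δl = 19.20; W sinα = 0.4
Slice 2: Δl = 1.8/cos7.3° = 1.815 m; N'_2 = 86·cos7.3° − 23·1.815 = 43.6; c'Δl = 21.78; W sinα = 10.9
Slice 3: Δl = 2.7/cos15.9° = 2.807 m; N'_3 = 228·cos15.9° − 1·2.807 = 216.5; c'Δl = 33.69; W sinα = 62.5
Slice 4: Δl = 2.3/cos26.0° = 2.559 m; N'_4 = 235·cos26.0° − 29·2.559 = 137.0; c'Δl = 30.71; W sinα = 103.0
Slice 5: Δl = 2.8/cos37.2° = 3.515 m; N'_5 = 209·cos37.2° − 13·3.515 = 120.8; c'Δl = 42.18; W sinα = 126.4
Slice 6: Δl = 2.4/cos50.8° = 3.797 m; N'_6 = 72·cos50.8° − 5·3.797 = 26.5; c'Δl = 45.57; W sinα = 55.8
Σc'Δl = 193.1 kN/m; ΣN' = 568.7 kN/m; ΣW sinα = 359.0 kN/m
Resisting = 193.1 + 568.7·tan26.3° = 193.1 + 281.1 = 474.2 kN/m
FS = 474.2 / 359.0 = 1.321

FS = 1.32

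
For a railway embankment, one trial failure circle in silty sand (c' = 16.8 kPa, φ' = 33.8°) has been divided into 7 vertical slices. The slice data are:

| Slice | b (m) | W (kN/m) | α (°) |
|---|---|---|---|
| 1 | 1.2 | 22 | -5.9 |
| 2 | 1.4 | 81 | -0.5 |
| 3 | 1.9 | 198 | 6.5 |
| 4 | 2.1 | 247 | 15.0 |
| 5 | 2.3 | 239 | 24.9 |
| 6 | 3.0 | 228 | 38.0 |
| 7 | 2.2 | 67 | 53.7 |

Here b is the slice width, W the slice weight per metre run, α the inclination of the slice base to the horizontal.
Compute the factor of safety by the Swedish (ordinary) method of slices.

FS = 2.47

Ordinary method of slices: FS = Σ[c'·Δl_i + (W_i cosα_i)·tanφ'] / Σ W_i sinα_i, with Δl_i = b_i / cosα_i.
Slice 1: Δl = 1.2/cos(-5.9°) = 1.206 m; N'_1 = 22·cos(-5.9°) = 21.9; c'Δl = 20.27; W sinα = -2.3
Slice 2: Δl = 1.4/cos(-0.5°) = 1.400 m; N'_2 = 81·cos(-0.5°) = 81.0; c'Δl = 23.52; W sinα = -0.7
Slice 3: Δl = 1.9/cos6.5° = 1.912 m; N'_3 = 198·cos6.5° = 196.7; c'Δl = 32.13; W sinα = 22.4
Slice 4: Δl = 2.1/cos15.0° = 2.174 m; N'_4 = 247·cos15.0° = 238.6; c'Δl = 36.52; W sinα = 63.9
Slice 5: Δl = 2.3/cos24.9° = 2.536 m; N'_5 = 239·cos24.9° = 216.8; c'Δl = 42.60; W sinα = 100.6
Slice 6: Δl = 3.0/cos38.0° = 3.807 m; N'_6 = 228·cos38.0° = 179.7; c'Δl = 63.96; W sinα = 140.4
Slice 7: Δl = 2.2/cos53.7° = 3.716 m; N'_7 = 67·cos53.7° = 39.7; c'Δl = 62.43; W sinα = 54.0
Σc'Δl = 281.4 kN/m; ΣN' = 974.3 kN/m; ΣW sinα = 378.4 kN/m
Resisting = 281.4 + 974.3·tan33.8° = 281.4 + 652.2 = 933.7 kN/m
FS = 933.7 / 378.4 = 2.468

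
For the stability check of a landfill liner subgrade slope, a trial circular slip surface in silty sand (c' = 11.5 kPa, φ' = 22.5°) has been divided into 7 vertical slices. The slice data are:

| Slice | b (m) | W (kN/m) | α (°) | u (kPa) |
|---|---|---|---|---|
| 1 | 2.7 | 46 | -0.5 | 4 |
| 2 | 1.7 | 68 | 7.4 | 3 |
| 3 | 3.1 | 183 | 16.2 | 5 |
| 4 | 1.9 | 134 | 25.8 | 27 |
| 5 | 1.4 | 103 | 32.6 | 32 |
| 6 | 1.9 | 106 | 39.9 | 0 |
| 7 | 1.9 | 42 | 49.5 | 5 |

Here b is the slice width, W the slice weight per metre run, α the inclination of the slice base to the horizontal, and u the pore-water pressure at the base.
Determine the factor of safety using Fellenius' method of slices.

Ordinary method of slices: FS = Σ[c'·Δl_i + (W_i cosα_i − u_i·Δl_i)·tanφ'] / Σ W_i sinα_i, with Δl_i = b_i / cosα_i.
Slice 1: Δl = 2.7/cos(-0.5°) = 2.700 m; N'_1 = 46·cos(-0.5°) − 4·2.700 = 35.2; c'Δl = 31.05; W sinα = -0.4
Slice 2: Δl = 1.7/cos7.4° = 1.714 m; N'_2 = 68·cos7.4° − 3·1.714 = 62.3; c'Δl = 19.71; W sinα = 8.8
Slice 3: Δl = 3.1/cos16.2° = 3.228 m; N'_3 = 183·cos16.2° − 5·3.228 = 159.6; c'Δl = 37.12; W sinα = 51.1
Slice 4: Δl = 1.9/cos25.8° = 2.110 m; N'_4 = 134·cos25.8° − 27·2.110 = 63.7; c'Δl = 24.27; W sinα = 58.3
Slice 5: Δl = 1.4/cos32.6° = 1.662 m; N'_5 = 103·cos32.6° − 32·1.662 = 33.6; c'Δl = 19.11; W sinα = 55.5
Slice 6: Δl = 1.9/cos39.9° = 2.477 m; N'_6 = 106·cos39.9° − 0·2.477 = 81.3; c'Δl = 28.48; W sinα = 68.0
Slice 7: Δl = 1.9/cos49.5° = 2.926 m; N'_7 = 42·cos49.5° − 5·2.926 = 12.6; c'Δl = 33.64; W sinα = 31.9
Σc'Δl = 193.4 kN/m; ΣN' = 448.3 kN/m; ΣW sinα = 273.2 kN/m
Resisting = 193.4 + 448.3·tan22.5° = 193.4 + 185.7 = 379.1 kN/m
FS = 379.1 / 273.2 = 1.388

FS = 1.39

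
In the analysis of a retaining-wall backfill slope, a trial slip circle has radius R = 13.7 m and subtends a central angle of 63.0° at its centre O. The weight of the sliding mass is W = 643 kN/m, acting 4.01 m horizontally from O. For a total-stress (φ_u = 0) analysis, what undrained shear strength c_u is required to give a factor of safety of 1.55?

c_u = 19.4 kPa

FS = c_u·L_a·R / (W·d), so c_u = FS·W·d / (L_a·R).
Arc length L_a = R·θ = 13.7·(63.0°·π/180) = 13.7·1.0996 = 15.06 m
c_u = 1.55·643·4.01 / (15.06·13.7) = 3996.6 / 206.38 = 19.37 kPa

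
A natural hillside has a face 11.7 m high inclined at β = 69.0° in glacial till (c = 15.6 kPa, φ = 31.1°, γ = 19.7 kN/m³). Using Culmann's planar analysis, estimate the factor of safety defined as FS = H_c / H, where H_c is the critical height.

H_c = (4c/γ) · sinβ cosφ / [1 − cos(β − φ)]
    = (4·15.6/19.7) · sin69.0°·cos31.1° / [1 − cos37.9°]
    = 3.168 · 0.7994 / 0.2109 = 12.01 m
FS = H_c / H = 12.01 / 11.7 = 1.026

FS = 1.03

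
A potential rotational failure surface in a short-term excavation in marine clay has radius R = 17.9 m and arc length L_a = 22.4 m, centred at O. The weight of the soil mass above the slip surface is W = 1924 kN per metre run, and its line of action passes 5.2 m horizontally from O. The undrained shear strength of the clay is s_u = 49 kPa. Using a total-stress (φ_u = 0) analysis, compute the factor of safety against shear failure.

FS = 1.96

Taking moments about the centre O, the resisting moment is provided by the undrained shear strength acting along the arc:
M_R = s_u·L_a·R = 49·22.40·17.9 = 19647.0 kN·m/m
M_D = W·d = 1924·5.2 = 10004.8 kN·m/m
FS = M_R / M_D = 19647.0 / 10004.8 = 1.964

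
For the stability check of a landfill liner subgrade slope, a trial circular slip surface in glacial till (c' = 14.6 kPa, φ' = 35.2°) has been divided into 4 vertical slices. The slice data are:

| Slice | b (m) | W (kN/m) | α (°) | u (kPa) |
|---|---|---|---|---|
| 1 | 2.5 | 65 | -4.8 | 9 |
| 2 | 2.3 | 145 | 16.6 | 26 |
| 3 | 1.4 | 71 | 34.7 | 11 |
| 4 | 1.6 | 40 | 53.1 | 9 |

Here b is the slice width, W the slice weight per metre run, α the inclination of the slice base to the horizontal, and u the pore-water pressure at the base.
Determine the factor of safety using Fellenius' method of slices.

Ordinary method of slices: FS = Σ[c'·Δl_i + (W_i cosα_i − u_i·Δl_i)·tanφ'] / Σ W_i sinα_i, with Δl_i = b_i / cosα_i.
Slice 1: Δl = 2.5/cos(-4.8°) = 2.509 m; N'_1 = 65·cos(-4.8°) − 9·2.509 = 42.2; c'Δl = 36.63; W sinα = -5.4
Slice 2: Δl = 2.3/cos16.6° = 2.400 m; N'_2 = 145·cos16.6° − 26·2.400 = 76.6; c'Δl = 35.04; W sinα = 41.4
Slice 3: Δl = 1.4/cos34.7° = 1.703 m; N'_3 = 71·cos34.7° − 11·1.703 = 39.6; c'Δl = 24.86; W sinα = 40.4
Slice 4: Δl = 1.6/cos53.1° = 2.665 m; N'_4 = 40·cos53.1° − 9·2.665 = 0.0; c'Δl = 38.91; W sinα = 32.0
Σc'Δl = 135.4 kN/m; ΣN' = 158.4 kN/m; ΣW sinα = 108.4 kN/m
Resisting = 135.4 + 158.4·tan35.2° = 135.4 + 111.8 = 247.2 kN/m
FS = 247.2 / 108.4 = 2.281

FS = 2.28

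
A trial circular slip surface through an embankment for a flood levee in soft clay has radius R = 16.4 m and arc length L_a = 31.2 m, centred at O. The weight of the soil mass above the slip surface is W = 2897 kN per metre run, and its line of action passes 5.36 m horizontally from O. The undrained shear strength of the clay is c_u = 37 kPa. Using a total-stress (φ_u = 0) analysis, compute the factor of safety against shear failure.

Taking moments about the centre O, the resisting moment is provided by the undrained shear strength acting along the arc:
M_R = c_u·L_a·R = 37·31.20·16.4 = 18932.2 kN·m/m
M_D = W·d = 2897·5.36 = 15527.9 kN·m/m
FS = M_R / M_D = 18932.2 / 15527.9 = 1.219

FS = 1.22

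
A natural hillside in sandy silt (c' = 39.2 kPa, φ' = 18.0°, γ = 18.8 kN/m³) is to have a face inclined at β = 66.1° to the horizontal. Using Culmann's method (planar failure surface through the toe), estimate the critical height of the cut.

H_c = 21.83 m

Culmann's analysis gives the critical failure plane at α_cr = (β + φ')/2 = (66.1 + 18.0)/2 = 42.0°, and the critical height
H_c = (4c'/γ) · sinβ cosφ' / [1 − cos(β − φ')]
    = (4·39.2/18.8) · sin66.1°·cos18.0° / [1 − cos(48.1°)]
    = 8.340 · 0.9143·0.9511 / [1 − 0.6678]
    = 8.340 · 0.8695 / 0.3322
    = 21.83 m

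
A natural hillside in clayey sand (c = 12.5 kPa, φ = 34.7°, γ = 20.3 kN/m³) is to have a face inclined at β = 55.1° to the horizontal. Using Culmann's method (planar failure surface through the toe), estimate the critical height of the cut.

Culmann's analysis gives the critical failure plane at α_cr = (β + φ)/2 = (55.1 + 34.7)/2 = 44.9°, and the critical height
H_c = (4c/γ) · sinβ cosφ / [1 − cos(β − φ)]
    = (4·12.5/20.3) · sin55.1°·cos34.7° / [1 − cos(20.4°)]
    = 2.463 · 0.8202·0.8221 / [1 − 0.9373]
    = 2.463 · 0.6743 / 0.0627
    = 26.48 m

H_c = 26.48 m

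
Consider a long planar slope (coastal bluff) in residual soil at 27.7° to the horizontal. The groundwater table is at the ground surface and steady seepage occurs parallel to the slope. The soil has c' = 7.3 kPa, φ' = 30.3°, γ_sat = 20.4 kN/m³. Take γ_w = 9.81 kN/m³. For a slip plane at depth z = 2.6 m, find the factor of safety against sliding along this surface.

FS = 0.91

With seepage parallel to the slope and the water table at the surface, the effective normal stress on the slip plane uses the buoyant unit weight γ' = γ_sat − γ_w while the driving shear stress uses γ_sat:
FS = [c' + γ' z cos²β tanφ'] / [γ_sat z sinβ cosβ]
γ' = 20.4 − 9.81 = 10.59 kN/m³
Numerator = 7.3 + 10.59·2.6·cos²27.7°·tan30.3° = 7.3 + 10.59·2.6·0.7839·0.5844 = 19.913 kPa
Denominator = 20.4·2.6·sin27.7°·cos27.7° = 20.4·2.6·0.4648·0.8854 = 21.830 kPa
FS = 19.913 / 21.830 = 0.912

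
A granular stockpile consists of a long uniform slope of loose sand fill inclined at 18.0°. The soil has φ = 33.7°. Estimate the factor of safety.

FS = 2.05

For a dry cohesionless infinite slope the factor of safety is FS = tanφ / tanβ.
FS = tan33.7° / tan18.0° = 0.6669 / 0.3249 = 2.053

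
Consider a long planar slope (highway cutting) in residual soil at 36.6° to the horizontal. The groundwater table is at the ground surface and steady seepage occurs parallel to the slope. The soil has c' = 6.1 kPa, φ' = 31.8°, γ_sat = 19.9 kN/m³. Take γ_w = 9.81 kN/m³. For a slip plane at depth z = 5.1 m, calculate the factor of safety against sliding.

With seepage parallel to the slope and the water table at the surface, the effective normal stress on the slip plane uses the buoyant unit weight γ' = γ_sat − γ_w while the driving shear stress uses γ_sat:
FS = [c' + γ' z cos²β tanφ'] / [γ_sat z sinβ cosβ]
γ' = 19.9 − 9.81 = 10.09 kN/m³
Numerator = 6.1 + 10.09·5.1·cos²36.6°·tan31.8° = 6.1 + 10.09·5.1·0.6445·0.6200 = 26.664 kPa
Denominator = 19.9·5.1·sin36.6°·cos36.6° = 19.9·5.1·0.5962·0.8028 = 48.579 kPa
FS = 26.664 / 48.579 = 0.549

FS = 0.55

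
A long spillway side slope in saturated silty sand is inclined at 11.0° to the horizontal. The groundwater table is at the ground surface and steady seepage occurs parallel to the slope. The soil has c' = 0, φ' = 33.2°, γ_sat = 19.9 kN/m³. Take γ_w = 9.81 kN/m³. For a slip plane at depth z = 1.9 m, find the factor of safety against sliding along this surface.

With seepage parallel to the slope and the water table at the surface, the effective normal stress on the slip plane uses the buoyant unit weight γ' = γ_sat − γ_w while the driving shear stress uses γ_sat:
FS = [c' + γ' z cos²β tanφ'] / [γ_sat z sinβ cosβ]
(For c' = 0 this reduces to FS = (γ'/γ_sat)·tanφ'/tanβ.)
γ' = 19.9 − 9.81 = 10.09 kN/m³
Numerator = 0.0 + 10.09·1.9·cos²11.0°·tan33.2° = 0.0 + 10.09·1.9·0.9636·0.6544 = 12.088 kPa
Denominator = 19.9·1.9·sin11.0°·cos11.0° = 19.9·1.9·0.1908·0.9816 = 7.082 kPa
FS = 12.088 / 7.082 = 1.707

FS = 1.71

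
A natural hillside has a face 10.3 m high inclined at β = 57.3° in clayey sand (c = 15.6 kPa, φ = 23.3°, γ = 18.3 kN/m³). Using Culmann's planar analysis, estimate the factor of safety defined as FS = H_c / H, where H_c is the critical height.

FS = 1.50

H_c = (4c/γ) · sinβ cosφ / [1 − cos(β − φ)]
    = (4·15.6/18.3) · sin57.3°·cos23.3° / [1 − cos34.0°]
    = 3.410 · 0.7729 / 0.1710 = 15.42 m
FS = H_c / H = 15.42 / 10.3 = 1.497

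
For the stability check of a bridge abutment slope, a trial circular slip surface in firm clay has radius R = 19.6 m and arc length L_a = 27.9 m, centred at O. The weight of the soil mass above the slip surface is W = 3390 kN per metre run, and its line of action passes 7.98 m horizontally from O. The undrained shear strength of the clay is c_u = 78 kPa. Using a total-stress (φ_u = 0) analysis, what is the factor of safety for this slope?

Taking moments about the centre O, the resisting moment is provided by the undrained shear strength acting along the arc:
M_R = c_u·L_a·R = 78·27.90·19.6 = 42653.5 kN·m/m
M_D = W·d = 3390·7.98 = 27052.2 kN·m/m
FS = M_R / M_D = 42653.5 / 27052.2 = 1.577

FS = 1.58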